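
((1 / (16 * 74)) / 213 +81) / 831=20427553 / 209571552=0.10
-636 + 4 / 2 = -634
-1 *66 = -66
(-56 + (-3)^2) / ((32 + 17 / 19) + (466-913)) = 893 / 7868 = 0.11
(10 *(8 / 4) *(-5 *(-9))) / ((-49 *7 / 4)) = -10.50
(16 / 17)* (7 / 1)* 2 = 224 / 17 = 13.18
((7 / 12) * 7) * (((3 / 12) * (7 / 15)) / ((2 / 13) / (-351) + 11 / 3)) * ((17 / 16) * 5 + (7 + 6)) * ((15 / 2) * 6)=458576937 / 4282624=107.08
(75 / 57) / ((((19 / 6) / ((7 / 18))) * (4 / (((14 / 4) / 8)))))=1225 / 69312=0.02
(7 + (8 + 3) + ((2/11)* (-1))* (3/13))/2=1284/143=8.98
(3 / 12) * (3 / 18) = 1 / 24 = 0.04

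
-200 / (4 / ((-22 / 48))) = 275 / 12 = 22.92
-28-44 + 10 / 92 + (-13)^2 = 4467 / 46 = 97.11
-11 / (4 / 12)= -33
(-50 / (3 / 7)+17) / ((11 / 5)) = -45.30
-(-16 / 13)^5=2.82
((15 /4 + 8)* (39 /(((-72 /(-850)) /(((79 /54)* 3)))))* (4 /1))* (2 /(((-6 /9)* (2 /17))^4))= 5140130814975 /1024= 5019658999.00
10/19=0.53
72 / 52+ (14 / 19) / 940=160831 / 116090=1.39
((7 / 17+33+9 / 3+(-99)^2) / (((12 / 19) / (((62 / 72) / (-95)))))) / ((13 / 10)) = -1296079 / 11934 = -108.60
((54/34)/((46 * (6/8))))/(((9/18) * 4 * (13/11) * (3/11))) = 363/5083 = 0.07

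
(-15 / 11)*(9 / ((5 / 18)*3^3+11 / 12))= -1620 / 1111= -1.46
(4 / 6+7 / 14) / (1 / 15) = 35 / 2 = 17.50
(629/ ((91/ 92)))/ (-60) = -14467/ 1365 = -10.60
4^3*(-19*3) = -3648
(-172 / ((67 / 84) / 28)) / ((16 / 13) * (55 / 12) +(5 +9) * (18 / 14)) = -7888608 / 30887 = -255.40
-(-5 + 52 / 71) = 303 / 71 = 4.27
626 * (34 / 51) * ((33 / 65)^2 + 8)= 43681028 / 12675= 3446.23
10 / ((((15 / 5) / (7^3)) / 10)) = 34300 / 3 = 11433.33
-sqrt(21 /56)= -sqrt(6) /4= -0.61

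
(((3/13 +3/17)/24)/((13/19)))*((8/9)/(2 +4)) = 95/25857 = 0.00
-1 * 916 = -916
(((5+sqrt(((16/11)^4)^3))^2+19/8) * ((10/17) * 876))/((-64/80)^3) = -727745835626342945625/3414610073872448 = -213127.07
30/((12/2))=5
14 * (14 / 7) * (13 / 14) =26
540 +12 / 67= 36192 / 67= 540.18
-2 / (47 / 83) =-166 / 47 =-3.53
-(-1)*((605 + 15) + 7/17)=10547/17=620.41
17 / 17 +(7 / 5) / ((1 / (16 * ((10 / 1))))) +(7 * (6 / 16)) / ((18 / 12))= 907 / 4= 226.75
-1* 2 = -2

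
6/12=1/2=0.50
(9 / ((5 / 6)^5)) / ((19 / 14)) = 979776 / 59375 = 16.50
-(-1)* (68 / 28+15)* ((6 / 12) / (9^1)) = 61 / 63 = 0.97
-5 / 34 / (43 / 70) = -175 / 731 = -0.24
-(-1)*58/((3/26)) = 1508/3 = 502.67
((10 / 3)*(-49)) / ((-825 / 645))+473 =19823 / 33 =600.70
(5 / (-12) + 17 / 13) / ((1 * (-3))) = -139 / 468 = -0.30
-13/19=-0.68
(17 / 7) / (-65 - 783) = -17 / 5936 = -0.00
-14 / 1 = -14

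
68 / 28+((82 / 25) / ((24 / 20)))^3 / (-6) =-138197 / 141750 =-0.97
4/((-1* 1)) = -4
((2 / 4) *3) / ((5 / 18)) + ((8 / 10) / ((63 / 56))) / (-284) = 5.40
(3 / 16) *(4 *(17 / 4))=51 / 16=3.19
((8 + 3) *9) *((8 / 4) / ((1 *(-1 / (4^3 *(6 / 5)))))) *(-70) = 1064448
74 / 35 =2.11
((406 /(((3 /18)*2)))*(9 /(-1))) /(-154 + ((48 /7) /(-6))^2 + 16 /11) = 2954259 /40759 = 72.48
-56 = -56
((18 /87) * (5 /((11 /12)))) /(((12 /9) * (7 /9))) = 1.09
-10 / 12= -5 / 6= -0.83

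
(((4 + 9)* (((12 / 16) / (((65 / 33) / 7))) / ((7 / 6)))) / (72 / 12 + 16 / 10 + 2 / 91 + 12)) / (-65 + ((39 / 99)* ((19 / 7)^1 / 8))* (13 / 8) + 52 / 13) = -0.02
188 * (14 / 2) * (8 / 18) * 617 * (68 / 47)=4699072 / 9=522119.11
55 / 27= 2.04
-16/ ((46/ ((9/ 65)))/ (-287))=20664/ 1495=13.82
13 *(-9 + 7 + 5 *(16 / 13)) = 54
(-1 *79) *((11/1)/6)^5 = -12723029/7776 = -1636.19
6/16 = 3/8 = 0.38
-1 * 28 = -28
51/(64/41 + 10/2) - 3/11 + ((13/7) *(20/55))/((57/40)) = 9414926/1180641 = 7.97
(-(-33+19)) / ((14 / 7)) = 7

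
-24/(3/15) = -120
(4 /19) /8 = 1 /38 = 0.03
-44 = -44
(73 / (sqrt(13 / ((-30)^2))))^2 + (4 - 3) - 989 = 4783256 / 13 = 367942.77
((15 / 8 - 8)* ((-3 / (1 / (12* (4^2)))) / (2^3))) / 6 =147 / 2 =73.50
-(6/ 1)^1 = -6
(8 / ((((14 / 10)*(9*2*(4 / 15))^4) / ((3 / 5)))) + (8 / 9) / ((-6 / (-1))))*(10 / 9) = 24935 / 145152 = 0.17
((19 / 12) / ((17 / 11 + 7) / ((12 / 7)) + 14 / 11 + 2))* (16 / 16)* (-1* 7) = -1463 / 1090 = -1.34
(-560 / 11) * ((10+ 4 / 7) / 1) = -5920 / 11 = -538.18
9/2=4.50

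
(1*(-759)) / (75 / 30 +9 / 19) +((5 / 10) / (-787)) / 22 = -255.24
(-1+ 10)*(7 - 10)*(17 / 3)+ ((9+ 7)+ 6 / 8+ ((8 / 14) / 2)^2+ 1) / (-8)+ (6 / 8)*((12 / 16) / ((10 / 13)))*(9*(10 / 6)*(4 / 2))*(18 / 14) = -199173 / 1568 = -127.02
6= 6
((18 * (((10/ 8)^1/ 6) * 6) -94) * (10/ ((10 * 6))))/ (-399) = 143/ 4788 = 0.03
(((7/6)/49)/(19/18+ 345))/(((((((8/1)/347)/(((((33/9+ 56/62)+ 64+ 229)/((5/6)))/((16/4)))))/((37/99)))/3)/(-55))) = -177653243/10813544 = -16.43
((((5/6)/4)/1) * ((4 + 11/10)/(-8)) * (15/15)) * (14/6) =-0.31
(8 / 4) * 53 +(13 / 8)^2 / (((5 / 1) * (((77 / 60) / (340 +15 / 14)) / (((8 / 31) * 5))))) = 19189241 / 66836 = 287.11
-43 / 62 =-0.69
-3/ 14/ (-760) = 3/ 10640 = 0.00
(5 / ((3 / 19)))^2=1002.78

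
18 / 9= 2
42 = 42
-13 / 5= -2.60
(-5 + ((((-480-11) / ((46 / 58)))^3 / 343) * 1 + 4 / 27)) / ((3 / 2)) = -155896109031248 / 338035761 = -461182.30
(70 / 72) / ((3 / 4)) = 35 / 27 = 1.30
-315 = -315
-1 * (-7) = 7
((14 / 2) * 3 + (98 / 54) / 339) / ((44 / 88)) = 384524 / 9153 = 42.01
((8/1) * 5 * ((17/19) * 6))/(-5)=-42.95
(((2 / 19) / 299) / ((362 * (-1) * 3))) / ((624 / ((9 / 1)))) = -1 / 213878288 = -0.00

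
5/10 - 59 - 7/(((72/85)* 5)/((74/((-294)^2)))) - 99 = -70013789/444528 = -157.50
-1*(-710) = 710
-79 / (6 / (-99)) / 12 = 869 / 8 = 108.62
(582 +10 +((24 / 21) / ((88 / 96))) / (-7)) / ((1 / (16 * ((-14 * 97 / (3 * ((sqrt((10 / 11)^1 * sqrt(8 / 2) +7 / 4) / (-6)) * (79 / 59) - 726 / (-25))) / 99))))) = -30331102699110400 / 20339438466053 - 11537736485120000 * sqrt(1727) / 22149648489531717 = -1512.89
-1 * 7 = -7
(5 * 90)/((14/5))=1125/7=160.71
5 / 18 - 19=-337 / 18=-18.72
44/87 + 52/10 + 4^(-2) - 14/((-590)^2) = 5.77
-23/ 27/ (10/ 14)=-161/ 135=-1.19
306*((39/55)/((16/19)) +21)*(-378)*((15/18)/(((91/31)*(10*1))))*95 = -15589249713/2288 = -6813483.27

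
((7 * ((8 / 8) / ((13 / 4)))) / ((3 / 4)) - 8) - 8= -512 / 39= -13.13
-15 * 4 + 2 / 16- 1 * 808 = -6943 / 8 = -867.88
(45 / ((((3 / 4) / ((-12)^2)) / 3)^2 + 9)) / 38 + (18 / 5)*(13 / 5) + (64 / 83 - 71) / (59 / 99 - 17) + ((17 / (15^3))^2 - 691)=-406835914521448193779 / 600737706363375000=-677.23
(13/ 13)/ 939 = 1/ 939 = 0.00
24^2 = 576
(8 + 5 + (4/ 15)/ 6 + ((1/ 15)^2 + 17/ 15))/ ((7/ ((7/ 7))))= 3191/ 1575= 2.03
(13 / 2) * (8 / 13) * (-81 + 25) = -224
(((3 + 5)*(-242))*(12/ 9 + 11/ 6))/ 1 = -18392/ 3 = -6130.67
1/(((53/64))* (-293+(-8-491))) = -8/5247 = -0.00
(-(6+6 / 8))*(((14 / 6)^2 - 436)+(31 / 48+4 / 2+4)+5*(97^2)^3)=-1799219530463511 / 64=-28112805163492.36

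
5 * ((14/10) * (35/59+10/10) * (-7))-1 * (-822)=743.93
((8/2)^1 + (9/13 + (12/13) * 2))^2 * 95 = 686375/169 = 4061.39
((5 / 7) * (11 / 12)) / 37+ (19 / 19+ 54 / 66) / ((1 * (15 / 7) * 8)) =4231 / 34188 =0.12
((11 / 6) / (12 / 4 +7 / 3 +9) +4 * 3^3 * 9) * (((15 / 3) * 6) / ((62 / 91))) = 114118095 / 2666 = 42804.99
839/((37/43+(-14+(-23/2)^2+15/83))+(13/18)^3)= 17463288312/2490816551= 7.01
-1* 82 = -82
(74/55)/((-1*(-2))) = 37/55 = 0.67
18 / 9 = 2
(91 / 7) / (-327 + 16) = -13 / 311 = -0.04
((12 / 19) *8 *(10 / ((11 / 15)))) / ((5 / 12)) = 34560 / 209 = 165.36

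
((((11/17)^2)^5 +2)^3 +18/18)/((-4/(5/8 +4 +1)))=-843911267502423112930945417571911635165/65547725806518124452432008230337750792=-12.87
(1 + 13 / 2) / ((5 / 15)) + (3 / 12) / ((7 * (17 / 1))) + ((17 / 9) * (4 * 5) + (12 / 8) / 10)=323602 / 5355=60.43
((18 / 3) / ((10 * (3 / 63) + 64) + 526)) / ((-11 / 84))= -1323 / 17050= -0.08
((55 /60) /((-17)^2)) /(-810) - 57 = -160117571 /2809080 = -57.00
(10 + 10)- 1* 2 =18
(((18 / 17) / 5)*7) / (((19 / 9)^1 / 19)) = 1134 / 85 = 13.34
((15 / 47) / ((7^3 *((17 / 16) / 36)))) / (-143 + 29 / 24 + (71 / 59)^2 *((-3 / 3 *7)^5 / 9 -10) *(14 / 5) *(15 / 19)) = -13714583040 / 2676161683210337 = -0.00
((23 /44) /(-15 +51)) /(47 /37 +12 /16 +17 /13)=11063 /2535588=0.00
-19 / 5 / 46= -19 / 230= -0.08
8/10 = 4/5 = 0.80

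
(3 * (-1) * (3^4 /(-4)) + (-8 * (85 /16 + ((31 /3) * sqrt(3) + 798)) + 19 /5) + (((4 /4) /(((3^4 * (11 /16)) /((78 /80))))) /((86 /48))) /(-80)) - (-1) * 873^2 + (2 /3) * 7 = 321732019733 /425700 - 248 * sqrt(3) /3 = 755628.53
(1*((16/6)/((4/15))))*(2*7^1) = 140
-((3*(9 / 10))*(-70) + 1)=188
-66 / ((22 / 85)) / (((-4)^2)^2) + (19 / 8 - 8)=-1695 / 256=-6.62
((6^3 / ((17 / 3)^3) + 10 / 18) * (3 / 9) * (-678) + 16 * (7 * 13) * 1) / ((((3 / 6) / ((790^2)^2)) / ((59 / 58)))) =1079303810010897460000 / 1282293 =841698278015163.04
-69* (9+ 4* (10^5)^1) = -27600621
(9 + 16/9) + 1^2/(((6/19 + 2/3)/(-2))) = 2203/252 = 8.74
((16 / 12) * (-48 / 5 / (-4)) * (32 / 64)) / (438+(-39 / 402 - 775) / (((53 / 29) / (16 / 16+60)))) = -56816 / 903114855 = -0.00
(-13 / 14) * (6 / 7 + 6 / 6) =-169 / 98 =-1.72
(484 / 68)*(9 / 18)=121 / 34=3.56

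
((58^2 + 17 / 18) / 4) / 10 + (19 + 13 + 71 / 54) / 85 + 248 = 12209971 / 36720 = 332.52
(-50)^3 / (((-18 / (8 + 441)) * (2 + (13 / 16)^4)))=1839104000000 / 1436697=1280091.77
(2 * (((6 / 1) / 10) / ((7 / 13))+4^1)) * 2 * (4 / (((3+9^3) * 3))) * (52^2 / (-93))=-1936064 / 1786995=-1.08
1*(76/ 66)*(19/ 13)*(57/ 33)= 13718/ 4719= 2.91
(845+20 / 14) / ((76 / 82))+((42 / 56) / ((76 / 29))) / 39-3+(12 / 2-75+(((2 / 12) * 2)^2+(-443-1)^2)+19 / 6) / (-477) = 59038027943 / 118761552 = 497.11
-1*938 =-938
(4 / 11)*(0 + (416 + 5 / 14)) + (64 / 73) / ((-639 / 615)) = 180260002 / 1197273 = 150.56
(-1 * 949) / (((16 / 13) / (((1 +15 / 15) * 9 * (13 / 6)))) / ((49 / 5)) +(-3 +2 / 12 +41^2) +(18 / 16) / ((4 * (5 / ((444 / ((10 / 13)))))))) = -9430402800 / 16998945841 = -0.55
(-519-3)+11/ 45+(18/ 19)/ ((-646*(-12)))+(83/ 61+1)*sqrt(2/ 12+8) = -576362357/ 1104660+168*sqrt(6)/ 61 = -515.01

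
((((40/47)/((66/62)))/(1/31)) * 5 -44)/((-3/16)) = -1983296/4653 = -426.24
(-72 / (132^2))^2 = 1 / 58564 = 0.00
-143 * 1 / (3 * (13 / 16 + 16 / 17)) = -38896 / 1431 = -27.18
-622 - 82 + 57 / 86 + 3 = -60229 / 86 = -700.34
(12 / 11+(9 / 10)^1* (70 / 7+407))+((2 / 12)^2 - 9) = 727489 / 1980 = 367.42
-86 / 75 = -1.15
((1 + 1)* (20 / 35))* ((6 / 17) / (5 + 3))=6 / 119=0.05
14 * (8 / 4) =28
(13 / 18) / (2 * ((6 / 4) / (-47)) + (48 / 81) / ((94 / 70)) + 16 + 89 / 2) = 1833 / 154507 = 0.01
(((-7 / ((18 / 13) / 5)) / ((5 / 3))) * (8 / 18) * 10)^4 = 10971993760000 / 531441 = 20645741.97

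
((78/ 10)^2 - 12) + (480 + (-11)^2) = 16246/ 25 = 649.84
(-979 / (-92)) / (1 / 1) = 979 / 92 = 10.64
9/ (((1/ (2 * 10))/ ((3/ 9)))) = 60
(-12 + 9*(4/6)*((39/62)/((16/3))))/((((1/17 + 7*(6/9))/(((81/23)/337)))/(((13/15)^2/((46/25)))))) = -0.01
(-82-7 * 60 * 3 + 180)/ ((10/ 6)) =-3486/ 5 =-697.20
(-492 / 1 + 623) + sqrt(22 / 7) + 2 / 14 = sqrt(154) / 7 + 918 / 7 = 132.92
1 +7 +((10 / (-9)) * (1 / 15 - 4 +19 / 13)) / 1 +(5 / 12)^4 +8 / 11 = 34111775 / 2965248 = 11.50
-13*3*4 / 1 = -156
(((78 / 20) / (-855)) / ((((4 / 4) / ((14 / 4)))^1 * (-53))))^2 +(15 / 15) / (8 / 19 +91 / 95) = 8670120034811 / 11955637710000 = 0.73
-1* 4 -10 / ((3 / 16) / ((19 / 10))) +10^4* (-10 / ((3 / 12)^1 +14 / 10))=-2003476 / 33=-60711.39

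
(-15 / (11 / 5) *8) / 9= -200 / 33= -6.06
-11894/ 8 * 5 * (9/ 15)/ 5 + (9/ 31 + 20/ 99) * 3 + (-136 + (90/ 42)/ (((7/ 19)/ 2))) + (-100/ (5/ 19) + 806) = -590436227/ 1002540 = -588.94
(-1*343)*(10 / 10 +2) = -1029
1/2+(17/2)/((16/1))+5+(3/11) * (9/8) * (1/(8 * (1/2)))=1075/176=6.11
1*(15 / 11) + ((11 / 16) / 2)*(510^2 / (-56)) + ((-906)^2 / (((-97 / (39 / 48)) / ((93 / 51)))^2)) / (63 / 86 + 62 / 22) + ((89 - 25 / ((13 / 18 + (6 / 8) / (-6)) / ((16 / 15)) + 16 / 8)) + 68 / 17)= -64513720997451273531 / 44246154564535616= -1458.06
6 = 6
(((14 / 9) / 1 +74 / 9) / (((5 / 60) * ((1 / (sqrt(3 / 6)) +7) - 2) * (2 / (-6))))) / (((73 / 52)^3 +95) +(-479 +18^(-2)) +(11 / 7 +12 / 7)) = 12755957760 / 63002284181 - 2551191552 * sqrt(2) / 63002284181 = 0.15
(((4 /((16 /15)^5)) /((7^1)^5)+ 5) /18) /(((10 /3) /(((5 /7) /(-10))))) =-4406006083 /740183506944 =-0.01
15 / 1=15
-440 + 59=-381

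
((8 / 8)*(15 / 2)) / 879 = 5 / 586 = 0.01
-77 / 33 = -2.33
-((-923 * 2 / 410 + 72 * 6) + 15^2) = -133762 / 205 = -652.50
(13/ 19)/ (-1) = -13/ 19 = -0.68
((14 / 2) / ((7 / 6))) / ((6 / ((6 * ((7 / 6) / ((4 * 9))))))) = 0.19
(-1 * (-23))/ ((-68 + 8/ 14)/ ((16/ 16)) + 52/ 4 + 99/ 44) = -644/ 1461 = -0.44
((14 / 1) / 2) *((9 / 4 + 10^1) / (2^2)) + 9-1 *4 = 423 / 16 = 26.44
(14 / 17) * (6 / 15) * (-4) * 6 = -672 / 85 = -7.91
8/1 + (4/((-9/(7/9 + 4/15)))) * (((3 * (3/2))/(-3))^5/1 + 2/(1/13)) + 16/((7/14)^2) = 205597/3240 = 63.46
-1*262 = -262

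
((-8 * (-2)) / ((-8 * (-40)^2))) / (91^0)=-1 / 800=-0.00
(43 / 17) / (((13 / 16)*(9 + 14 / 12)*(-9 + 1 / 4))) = -16512 / 471835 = -0.03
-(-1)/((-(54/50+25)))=-25/652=-0.04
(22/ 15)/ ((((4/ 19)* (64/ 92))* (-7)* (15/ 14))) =-4807/ 3600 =-1.34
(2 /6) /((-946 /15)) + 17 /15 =16007 /14190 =1.13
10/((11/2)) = 20/11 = 1.82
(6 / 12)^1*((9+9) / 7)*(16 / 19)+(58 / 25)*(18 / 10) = 87426 / 16625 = 5.26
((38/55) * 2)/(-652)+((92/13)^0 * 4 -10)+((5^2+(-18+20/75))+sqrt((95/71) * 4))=6802/5379+2 * sqrt(6745)/71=3.58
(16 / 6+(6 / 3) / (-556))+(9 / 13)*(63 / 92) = 1564597 / 498732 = 3.14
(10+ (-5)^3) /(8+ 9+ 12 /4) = -23 /4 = -5.75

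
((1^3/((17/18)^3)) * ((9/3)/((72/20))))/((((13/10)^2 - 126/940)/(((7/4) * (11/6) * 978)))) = 71672485500/35928769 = 1994.85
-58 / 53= -1.09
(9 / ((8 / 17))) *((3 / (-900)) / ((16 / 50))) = -51 / 256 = -0.20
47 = 47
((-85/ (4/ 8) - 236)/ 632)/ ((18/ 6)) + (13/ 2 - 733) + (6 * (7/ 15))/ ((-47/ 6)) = -161977007/ 222780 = -727.07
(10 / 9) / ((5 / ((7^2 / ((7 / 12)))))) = 56 / 3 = 18.67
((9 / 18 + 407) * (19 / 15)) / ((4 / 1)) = 3097 / 24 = 129.04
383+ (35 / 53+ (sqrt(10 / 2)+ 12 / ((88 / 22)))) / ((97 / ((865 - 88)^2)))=603729 * sqrt(5) / 97+ 1227757 / 53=37082.54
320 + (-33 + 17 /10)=2887 /10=288.70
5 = 5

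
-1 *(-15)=15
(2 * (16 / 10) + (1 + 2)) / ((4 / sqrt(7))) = 31 * sqrt(7) / 20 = 4.10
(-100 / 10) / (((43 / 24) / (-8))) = 1920 / 43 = 44.65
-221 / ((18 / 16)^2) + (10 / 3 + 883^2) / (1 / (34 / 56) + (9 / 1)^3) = 897953719 / 1006101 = 892.51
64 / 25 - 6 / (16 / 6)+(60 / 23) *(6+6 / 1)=72713 / 2300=31.61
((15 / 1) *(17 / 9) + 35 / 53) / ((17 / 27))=41490 / 901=46.05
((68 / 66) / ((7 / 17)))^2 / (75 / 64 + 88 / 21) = 1.17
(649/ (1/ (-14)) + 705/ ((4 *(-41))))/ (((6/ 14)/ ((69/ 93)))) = -15736.97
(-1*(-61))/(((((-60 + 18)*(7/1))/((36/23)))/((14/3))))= -244/161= -1.52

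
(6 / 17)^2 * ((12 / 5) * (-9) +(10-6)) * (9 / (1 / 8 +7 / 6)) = -684288 / 44795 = -15.28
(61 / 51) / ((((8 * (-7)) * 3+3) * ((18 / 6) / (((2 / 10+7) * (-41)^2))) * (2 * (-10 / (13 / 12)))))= 1333033 / 841500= 1.58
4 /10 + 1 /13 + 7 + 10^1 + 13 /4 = 5389 /260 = 20.73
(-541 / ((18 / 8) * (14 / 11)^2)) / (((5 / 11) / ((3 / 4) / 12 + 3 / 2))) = -3600355 / 7056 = -510.25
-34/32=-17/16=-1.06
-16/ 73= -0.22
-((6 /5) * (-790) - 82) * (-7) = -7210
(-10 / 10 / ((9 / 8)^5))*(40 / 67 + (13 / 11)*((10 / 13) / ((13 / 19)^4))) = -40406548480 / 15345054153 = -2.63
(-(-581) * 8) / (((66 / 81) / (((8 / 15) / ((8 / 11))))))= 20916 / 5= 4183.20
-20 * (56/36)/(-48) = 0.65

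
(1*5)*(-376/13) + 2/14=-13147/91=-144.47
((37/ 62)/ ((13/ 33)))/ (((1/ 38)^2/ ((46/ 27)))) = 13517284/ 3627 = 3726.85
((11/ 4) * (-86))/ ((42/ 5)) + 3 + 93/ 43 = -83047/ 3612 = -22.99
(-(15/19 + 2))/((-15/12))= 2.23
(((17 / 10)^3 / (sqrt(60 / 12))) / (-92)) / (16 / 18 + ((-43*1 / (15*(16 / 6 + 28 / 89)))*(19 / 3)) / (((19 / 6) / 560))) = 8799183*sqrt(5) / 886519360000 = 0.00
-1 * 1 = -1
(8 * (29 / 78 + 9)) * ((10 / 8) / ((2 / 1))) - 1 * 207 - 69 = -17873 / 78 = -229.14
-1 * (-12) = 12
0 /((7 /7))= 0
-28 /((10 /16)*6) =-112 /15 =-7.47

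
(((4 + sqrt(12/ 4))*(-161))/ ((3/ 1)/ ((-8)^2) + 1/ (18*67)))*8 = -28403712/ 263 - 7100928*sqrt(3)/ 263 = -154763.80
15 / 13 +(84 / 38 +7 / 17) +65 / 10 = 86299 / 8398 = 10.28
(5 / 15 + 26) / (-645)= -79 / 1935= -0.04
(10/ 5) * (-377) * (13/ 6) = -4901/ 3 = -1633.67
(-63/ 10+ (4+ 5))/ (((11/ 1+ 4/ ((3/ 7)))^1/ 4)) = 162/ 305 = 0.53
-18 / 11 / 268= -0.01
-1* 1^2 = -1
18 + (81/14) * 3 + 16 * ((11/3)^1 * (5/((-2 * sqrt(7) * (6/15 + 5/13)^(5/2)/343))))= 495/14 - 91091000 * sqrt(23205)/397953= -34833.24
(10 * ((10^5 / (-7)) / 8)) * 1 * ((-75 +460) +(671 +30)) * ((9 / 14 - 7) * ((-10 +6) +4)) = 0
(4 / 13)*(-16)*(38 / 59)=-2432 / 767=-3.17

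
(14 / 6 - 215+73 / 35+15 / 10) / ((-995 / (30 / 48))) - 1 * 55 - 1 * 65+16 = -34725373 / 334320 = -103.87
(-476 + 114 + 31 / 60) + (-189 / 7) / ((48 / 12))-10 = -378.23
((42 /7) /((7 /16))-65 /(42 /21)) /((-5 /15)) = 789 /14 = 56.36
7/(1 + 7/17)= 119/24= 4.96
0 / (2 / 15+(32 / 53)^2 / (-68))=0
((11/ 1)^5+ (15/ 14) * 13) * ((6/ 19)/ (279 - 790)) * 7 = -6764727/ 9709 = -696.75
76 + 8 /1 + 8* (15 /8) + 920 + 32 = 1051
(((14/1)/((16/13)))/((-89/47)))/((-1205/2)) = 4277/428980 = 0.01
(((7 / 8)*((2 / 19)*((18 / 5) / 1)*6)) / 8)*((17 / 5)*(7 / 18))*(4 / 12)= 833 / 7600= 0.11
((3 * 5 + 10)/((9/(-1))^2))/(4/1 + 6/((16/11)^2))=128/2835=0.05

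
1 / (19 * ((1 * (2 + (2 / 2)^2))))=1 / 57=0.02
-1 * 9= -9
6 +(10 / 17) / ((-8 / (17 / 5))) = 23 / 4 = 5.75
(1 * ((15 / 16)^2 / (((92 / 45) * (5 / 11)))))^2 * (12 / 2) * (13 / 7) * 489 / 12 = 3154188448125 / 7765753856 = 406.17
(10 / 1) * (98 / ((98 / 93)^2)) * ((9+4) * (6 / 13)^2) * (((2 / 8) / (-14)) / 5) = -77841 / 8918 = -8.73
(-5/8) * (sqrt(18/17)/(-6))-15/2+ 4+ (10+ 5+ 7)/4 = 2.11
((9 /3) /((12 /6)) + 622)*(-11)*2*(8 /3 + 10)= -521246 /3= -173748.67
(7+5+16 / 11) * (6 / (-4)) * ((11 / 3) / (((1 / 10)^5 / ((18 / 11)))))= -133200000 / 11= -12109090.91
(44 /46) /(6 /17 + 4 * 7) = 187 /5543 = 0.03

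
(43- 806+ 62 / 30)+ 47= -713.93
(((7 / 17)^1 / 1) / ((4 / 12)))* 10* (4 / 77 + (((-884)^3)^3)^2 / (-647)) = -251045678671927830490056656668244315438399555962153128120 / 120989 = -2074946306457015352553180000000000000000000000000000.00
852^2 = 725904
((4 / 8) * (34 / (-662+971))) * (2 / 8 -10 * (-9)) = 6137 / 1236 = 4.97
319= 319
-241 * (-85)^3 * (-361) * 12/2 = -320576934750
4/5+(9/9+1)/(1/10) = 104/5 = 20.80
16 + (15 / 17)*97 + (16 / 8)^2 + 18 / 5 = 9281 / 85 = 109.19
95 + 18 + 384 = 497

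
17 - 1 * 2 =15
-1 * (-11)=11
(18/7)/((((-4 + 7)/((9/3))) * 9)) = 2/7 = 0.29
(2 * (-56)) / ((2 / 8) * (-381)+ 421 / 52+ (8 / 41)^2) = 349648 / 271963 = 1.29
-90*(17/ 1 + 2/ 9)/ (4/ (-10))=3875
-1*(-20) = 20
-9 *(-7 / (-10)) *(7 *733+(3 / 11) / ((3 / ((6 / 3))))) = -3555909 / 110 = -32326.45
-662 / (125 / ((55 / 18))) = -3641 / 225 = -16.18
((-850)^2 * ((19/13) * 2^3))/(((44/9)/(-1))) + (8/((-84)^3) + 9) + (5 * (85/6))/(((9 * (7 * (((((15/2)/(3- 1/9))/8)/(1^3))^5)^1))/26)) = -32680763421139300639049/19002587564961000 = -1719805.96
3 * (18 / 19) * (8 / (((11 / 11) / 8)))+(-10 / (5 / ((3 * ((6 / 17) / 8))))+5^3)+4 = 200667 / 646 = 310.63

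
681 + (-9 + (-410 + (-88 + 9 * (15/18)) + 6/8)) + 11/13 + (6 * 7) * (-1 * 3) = 2969/52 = 57.10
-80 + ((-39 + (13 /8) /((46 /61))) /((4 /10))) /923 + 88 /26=-52114771 /679328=-76.72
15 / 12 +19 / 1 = 81 / 4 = 20.25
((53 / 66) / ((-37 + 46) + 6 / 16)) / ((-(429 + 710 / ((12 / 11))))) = -424 / 5345175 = -0.00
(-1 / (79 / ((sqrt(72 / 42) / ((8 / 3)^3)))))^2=2187 / 2863071232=0.00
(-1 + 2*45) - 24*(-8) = 281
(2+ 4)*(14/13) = 84/13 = 6.46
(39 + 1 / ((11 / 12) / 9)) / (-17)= -537 / 187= -2.87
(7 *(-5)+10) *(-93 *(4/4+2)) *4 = 27900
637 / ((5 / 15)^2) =5733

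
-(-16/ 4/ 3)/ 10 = 2/ 15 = 0.13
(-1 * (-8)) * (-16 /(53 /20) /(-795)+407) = 27438824 /8427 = 3256.06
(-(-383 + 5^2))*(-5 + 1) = -1432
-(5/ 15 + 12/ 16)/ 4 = -13/ 48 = -0.27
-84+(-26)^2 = 592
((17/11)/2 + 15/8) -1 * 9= -559/88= -6.35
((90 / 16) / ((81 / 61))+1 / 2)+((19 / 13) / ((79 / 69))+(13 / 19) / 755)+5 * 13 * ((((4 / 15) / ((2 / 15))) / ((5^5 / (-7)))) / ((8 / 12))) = 739426064147 / 132590835000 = 5.58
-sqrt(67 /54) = -sqrt(402) /18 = -1.11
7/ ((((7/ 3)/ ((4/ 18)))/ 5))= 10/ 3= 3.33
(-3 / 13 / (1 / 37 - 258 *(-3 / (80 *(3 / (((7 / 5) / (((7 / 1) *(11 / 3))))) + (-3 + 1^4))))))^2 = 55375502400 / 45670681849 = 1.21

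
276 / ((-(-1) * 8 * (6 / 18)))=207 / 2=103.50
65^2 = 4225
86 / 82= 43 / 41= 1.05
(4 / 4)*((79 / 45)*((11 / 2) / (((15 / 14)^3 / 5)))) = 1192268 / 30375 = 39.25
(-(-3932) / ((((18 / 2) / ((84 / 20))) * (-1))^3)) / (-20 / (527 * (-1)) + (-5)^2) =-101536036 / 6361875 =-15.96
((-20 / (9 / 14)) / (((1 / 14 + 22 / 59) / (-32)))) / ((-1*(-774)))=3700480 / 1278261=2.89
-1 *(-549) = 549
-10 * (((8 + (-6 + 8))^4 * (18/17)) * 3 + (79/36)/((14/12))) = -113406715/357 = -317665.87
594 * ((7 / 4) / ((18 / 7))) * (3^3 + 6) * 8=106722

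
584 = 584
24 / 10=12 / 5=2.40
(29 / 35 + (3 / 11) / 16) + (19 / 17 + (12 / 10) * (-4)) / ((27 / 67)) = -23445341 / 2827440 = -8.29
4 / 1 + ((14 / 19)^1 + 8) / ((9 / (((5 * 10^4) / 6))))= 4152052 / 513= 8093.67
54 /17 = 3.18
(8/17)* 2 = 0.94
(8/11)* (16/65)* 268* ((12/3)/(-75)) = -137216/53625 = -2.56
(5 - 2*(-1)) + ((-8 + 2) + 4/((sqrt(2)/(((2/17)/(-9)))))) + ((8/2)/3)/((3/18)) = 9 - 4*sqrt(2)/153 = 8.96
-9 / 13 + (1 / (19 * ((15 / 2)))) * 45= -0.38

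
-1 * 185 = -185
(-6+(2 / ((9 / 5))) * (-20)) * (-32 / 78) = 4064 / 351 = 11.58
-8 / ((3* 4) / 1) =-2 / 3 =-0.67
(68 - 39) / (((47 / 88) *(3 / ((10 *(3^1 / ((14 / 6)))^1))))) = 76560 / 329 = 232.71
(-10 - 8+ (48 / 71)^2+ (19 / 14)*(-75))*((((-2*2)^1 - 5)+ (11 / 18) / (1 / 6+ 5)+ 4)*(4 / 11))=231718876 / 1093897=211.83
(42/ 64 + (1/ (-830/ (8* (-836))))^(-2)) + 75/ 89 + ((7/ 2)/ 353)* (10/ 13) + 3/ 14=55507747246715/ 31969705960192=1.74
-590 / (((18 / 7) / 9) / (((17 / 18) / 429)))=-35105 / 7722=-4.55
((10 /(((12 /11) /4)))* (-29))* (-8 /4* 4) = 25520 /3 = 8506.67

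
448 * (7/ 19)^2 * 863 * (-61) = -1155619136/ 361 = -3201161.04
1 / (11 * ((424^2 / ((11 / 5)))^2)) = 11 / 807985254400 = 0.00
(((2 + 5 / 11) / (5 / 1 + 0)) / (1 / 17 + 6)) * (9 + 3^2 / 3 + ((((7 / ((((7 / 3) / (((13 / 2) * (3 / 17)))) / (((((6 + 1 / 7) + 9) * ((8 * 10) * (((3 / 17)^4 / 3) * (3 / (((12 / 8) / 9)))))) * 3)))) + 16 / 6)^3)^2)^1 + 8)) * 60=518108416636666481483806192082333552974540196311981813456 / 578201720144209450362584231692348445733359541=896068618591.18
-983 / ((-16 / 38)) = 18677 / 8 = 2334.62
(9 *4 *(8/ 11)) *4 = 1152/ 11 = 104.73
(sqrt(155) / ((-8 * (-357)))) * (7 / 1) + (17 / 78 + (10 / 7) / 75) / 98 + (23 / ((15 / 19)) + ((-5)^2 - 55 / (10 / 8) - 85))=-20029181 / 267540 + sqrt(155) / 408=-74.83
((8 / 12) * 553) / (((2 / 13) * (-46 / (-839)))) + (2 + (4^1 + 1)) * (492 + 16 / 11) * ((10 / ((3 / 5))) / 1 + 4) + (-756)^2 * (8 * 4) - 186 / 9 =27937613237 / 1518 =18404224.79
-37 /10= -3.70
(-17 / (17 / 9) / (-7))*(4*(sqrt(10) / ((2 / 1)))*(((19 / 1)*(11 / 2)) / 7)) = 1881*sqrt(10) / 49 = 121.39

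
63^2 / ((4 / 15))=59535 / 4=14883.75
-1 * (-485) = 485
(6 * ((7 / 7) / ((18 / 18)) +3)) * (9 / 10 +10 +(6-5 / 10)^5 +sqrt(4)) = 2421957 / 20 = 121097.85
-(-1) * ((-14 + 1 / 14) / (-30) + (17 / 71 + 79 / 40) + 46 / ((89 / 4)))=8397437 / 1769320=4.75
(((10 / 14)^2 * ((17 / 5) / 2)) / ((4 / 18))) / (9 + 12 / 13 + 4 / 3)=29835 / 86044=0.35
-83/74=-1.12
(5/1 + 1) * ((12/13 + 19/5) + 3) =3012/65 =46.34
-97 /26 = -3.73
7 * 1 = 7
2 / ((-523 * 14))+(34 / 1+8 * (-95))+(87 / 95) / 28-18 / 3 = -1018298639 / 1391180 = -731.97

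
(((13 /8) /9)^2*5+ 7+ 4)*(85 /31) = 30.61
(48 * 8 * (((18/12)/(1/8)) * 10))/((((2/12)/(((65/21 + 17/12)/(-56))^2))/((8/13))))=1104.47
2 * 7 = 14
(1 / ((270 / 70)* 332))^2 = 49 / 80353296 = 0.00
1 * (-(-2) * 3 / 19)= 6 / 19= 0.32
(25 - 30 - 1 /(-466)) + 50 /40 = -3493 /932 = -3.75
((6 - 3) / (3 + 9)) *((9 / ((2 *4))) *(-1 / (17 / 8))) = -9 / 68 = -0.13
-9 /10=-0.90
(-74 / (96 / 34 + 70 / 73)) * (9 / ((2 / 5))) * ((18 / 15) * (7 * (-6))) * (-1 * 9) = -468628902 / 2347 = -199671.45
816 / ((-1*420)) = -68 / 35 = -1.94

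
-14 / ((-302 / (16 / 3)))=0.25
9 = 9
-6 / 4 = -3 / 2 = -1.50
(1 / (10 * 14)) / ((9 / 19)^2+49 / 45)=3249 / 597352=0.01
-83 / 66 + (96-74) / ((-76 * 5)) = -4124 / 3135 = -1.32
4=4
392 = 392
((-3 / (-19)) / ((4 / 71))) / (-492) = -71 / 12464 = -0.01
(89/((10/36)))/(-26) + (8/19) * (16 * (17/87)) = -1182613/107445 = -11.01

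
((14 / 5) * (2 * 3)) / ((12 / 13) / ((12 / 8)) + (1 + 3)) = 91 / 25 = 3.64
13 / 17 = 0.76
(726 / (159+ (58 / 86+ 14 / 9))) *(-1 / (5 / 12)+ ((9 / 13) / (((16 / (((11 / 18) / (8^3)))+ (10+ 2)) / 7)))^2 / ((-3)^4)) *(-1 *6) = 42215340912178401 / 651053941785520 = 64.84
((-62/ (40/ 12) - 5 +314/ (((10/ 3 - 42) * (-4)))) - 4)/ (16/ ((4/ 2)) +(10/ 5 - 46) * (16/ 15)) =0.66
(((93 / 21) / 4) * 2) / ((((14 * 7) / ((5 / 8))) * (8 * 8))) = 155 / 702464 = 0.00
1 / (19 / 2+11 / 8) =8 / 87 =0.09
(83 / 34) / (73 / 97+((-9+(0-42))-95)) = -0.02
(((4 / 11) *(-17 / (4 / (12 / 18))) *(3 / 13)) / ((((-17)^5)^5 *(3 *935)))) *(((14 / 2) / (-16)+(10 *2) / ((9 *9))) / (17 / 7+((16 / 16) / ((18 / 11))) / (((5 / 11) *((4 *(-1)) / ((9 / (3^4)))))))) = -133 / 113603912432762398956781780854972924003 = -0.00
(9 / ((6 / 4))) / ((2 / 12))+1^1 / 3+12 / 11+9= 1532 / 33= 46.42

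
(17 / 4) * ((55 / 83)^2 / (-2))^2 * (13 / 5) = 404457625 / 759333136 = 0.53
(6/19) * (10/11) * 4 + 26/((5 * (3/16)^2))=1401904/9405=149.06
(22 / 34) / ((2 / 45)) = 495 / 34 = 14.56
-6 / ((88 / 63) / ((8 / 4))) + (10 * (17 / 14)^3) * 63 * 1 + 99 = 2626857 / 2156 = 1218.39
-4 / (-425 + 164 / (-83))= 332 / 35439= 0.01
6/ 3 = 2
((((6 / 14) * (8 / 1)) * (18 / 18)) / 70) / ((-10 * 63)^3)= -1 / 5105126250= -0.00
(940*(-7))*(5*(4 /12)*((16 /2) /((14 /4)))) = -25066.67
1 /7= 0.14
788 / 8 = 197 / 2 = 98.50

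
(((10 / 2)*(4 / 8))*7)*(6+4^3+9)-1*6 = 2753 / 2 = 1376.50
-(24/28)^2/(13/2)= -72/637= -0.11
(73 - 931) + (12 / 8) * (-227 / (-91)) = -155475 / 182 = -854.26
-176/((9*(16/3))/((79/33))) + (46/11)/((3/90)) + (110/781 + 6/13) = 10716617/91377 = 117.28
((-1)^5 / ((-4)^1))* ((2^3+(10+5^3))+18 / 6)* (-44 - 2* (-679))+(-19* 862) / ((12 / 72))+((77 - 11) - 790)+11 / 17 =-867516 / 17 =-51030.35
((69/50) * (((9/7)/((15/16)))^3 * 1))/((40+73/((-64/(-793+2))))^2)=1736441856/433091309196875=0.00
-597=-597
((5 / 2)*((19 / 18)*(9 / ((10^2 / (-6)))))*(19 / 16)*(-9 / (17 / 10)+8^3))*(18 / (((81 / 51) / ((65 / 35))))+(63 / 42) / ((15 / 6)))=-3534121771 / 190400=-18561.56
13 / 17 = 0.76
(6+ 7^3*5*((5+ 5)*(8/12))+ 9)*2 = 68690/3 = 22896.67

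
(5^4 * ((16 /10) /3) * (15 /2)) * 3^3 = 67500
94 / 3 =31.33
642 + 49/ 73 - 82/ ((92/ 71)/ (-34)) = 2794.28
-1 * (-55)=55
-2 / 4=-1 / 2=-0.50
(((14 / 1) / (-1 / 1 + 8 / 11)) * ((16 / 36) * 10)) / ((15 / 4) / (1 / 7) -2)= -24640 / 2619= -9.41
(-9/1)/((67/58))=-522/67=-7.79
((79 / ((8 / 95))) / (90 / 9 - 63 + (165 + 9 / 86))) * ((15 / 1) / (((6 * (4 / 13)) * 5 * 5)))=2.72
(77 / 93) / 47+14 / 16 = 31213 / 34968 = 0.89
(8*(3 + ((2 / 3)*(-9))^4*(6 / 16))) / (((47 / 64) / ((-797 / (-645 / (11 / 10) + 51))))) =731658752 / 92261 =7930.31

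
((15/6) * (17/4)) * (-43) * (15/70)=-10965/112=-97.90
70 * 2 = 140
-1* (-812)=812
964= 964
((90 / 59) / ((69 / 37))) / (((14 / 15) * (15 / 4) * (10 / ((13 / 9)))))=962 / 28497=0.03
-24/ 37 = -0.65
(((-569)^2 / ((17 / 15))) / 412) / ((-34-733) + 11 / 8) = -1942566 / 2144975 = -0.91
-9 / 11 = -0.82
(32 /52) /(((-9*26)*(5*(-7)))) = 4 /53235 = 0.00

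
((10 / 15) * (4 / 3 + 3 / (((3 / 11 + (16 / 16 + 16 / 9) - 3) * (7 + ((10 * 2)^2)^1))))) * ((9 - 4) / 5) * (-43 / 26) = -35303 / 21645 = -1.63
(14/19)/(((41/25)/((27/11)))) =1.10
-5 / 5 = -1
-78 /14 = -39 /7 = -5.57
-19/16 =-1.19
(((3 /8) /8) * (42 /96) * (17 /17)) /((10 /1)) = 21 /10240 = 0.00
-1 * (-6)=6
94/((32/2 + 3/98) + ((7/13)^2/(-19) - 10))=29579732/1892899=15.63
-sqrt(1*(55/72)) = -sqrt(110)/12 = -0.87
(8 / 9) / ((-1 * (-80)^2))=-1 / 7200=-0.00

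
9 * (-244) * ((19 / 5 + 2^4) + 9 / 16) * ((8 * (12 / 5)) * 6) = -5151288.96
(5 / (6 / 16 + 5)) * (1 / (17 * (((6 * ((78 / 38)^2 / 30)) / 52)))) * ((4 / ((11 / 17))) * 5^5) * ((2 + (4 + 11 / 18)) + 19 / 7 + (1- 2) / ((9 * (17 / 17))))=601065.60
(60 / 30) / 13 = 2 / 13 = 0.15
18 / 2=9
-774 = -774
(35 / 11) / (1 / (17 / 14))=85 / 22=3.86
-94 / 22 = -47 / 11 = -4.27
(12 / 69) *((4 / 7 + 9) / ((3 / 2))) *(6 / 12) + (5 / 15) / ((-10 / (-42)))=4721 / 2415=1.95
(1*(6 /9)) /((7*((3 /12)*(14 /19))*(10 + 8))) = 0.03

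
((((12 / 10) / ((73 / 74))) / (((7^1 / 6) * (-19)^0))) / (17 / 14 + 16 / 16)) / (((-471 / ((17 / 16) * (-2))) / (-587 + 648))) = 230214 / 1776455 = 0.13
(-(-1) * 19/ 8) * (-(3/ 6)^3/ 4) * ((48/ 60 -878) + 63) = 77349/ 1280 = 60.43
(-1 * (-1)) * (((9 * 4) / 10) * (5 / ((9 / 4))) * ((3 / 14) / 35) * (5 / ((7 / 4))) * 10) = 480 / 343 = 1.40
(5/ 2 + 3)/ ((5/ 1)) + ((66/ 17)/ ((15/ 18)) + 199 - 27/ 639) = 2470929/ 12070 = 204.72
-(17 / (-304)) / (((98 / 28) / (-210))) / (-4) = 255 / 304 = 0.84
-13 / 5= -2.60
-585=-585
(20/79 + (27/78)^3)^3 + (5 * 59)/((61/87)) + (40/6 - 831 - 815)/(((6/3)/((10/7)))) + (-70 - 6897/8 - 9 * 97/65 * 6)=-30226502659083308167130909/17145909997345240849920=-1762.90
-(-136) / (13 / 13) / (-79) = -1.72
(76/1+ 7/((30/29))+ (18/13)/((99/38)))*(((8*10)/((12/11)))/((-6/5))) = -1786745/351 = -5090.44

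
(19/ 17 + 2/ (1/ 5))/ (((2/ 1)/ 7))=1323/ 34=38.91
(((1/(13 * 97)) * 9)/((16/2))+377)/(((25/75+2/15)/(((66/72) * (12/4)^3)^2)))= 559125242775/1129856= 494864.16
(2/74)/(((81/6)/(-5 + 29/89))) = -832/88911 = -0.01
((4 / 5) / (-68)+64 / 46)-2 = -1213 / 1955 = -0.62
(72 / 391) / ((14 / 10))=360 / 2737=0.13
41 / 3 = 13.67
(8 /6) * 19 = 25.33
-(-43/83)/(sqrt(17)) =43* sqrt(17)/1411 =0.13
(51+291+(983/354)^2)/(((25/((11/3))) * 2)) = 482067971/18797400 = 25.65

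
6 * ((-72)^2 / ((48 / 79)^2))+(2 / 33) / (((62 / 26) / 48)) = 57461719 / 682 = 84254.72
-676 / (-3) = 676 / 3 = 225.33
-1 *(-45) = 45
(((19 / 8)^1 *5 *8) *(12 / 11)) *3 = 310.91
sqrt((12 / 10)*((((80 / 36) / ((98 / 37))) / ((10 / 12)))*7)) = 2*sqrt(2590) / 35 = 2.91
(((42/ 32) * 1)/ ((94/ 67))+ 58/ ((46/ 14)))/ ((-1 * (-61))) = 642985/ 2110112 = 0.30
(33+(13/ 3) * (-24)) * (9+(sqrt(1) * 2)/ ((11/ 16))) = -9301/ 11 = -845.55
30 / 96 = 5 / 16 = 0.31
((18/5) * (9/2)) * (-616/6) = -8316/5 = -1663.20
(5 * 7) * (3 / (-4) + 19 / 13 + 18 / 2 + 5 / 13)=18375 / 52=353.37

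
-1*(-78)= 78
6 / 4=3 / 2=1.50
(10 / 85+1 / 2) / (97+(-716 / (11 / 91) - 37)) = -231 / 2192864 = -0.00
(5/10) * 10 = 5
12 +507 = 519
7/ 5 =1.40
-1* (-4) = 4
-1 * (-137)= 137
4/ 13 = 0.31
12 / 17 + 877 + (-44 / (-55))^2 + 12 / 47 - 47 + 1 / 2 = 33242443 / 39950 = 832.10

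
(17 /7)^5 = 1419857 /16807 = 84.48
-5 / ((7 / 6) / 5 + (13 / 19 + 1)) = -2850 / 1093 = -2.61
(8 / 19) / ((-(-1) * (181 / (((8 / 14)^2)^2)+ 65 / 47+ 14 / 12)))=288768 / 1165991107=0.00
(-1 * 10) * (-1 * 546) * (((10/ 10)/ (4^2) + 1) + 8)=197925/ 4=49481.25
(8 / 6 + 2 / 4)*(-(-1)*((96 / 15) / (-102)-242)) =-339493 / 765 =-443.78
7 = 7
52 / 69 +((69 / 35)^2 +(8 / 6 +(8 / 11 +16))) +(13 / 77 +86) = 33741408 / 309925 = 108.87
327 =327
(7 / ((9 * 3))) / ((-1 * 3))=-7 / 81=-0.09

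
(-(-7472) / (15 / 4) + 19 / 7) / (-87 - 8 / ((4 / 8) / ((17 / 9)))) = -628503 / 36925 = -17.02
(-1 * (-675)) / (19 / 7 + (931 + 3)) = 4725 / 6557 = 0.72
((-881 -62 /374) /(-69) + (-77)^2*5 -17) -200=126624754 /4301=29440.77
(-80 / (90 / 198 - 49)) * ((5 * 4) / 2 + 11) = 34.61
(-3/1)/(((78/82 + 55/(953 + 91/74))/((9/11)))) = -78168591/32128547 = -2.43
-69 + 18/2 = -60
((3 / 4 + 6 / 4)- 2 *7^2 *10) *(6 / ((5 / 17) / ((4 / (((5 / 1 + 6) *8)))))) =-199461 / 220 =-906.64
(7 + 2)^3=729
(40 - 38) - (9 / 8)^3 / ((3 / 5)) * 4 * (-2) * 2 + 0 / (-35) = 1279 / 32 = 39.97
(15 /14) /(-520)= -3 /1456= -0.00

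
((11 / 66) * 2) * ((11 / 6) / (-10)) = -11 / 180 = -0.06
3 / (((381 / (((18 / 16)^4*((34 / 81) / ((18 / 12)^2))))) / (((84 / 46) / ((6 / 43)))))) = 46053 / 1495552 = 0.03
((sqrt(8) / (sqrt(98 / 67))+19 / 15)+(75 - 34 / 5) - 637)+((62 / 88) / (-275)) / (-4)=-565.19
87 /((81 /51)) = 54.78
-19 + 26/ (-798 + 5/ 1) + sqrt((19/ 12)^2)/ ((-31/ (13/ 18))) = -7789123/ 408456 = -19.07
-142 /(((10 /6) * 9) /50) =-1420 /3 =-473.33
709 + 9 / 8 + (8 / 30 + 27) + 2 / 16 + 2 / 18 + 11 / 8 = 266041 / 360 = 739.00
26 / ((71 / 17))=442 / 71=6.23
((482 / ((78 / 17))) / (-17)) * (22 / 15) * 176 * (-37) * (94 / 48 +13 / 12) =315055444 / 1755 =179518.77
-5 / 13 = -0.38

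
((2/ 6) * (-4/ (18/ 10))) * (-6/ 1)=40/ 9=4.44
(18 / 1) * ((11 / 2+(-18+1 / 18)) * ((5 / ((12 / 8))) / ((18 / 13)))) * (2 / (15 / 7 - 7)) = 101920 / 459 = 222.05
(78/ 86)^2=1521/ 1849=0.82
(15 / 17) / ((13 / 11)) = 165 / 221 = 0.75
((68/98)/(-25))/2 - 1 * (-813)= 995908/1225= 812.99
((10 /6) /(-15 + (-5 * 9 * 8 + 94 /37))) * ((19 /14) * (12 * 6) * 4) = -168720 /96467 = -1.75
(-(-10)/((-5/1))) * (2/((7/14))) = -8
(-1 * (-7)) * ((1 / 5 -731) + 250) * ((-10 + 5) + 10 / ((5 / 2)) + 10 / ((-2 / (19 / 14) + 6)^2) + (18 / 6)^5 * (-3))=4539748458 / 1849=2455245.24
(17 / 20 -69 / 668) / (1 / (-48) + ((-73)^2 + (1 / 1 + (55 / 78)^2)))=15173496 / 108318264955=0.00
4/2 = 2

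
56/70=4/5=0.80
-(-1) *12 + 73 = 85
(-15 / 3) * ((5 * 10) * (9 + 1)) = -2500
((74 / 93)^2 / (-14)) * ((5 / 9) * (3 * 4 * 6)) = -109520 / 60543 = -1.81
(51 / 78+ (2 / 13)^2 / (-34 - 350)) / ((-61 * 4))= -10607 / 3958656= -0.00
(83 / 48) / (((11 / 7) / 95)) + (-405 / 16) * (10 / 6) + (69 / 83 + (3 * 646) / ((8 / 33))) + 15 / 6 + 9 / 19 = 1677885833 / 208164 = 8060.40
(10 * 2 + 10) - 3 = 27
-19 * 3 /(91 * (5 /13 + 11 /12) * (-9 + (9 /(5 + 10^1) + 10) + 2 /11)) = -18810 /69629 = -0.27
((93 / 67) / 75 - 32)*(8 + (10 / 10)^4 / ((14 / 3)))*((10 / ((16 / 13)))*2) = -4268.96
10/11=0.91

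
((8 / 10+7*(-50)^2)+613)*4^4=23185664 / 5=4637132.80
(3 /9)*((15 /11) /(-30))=-1 /66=-0.02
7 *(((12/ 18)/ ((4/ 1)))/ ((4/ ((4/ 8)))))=7/ 48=0.15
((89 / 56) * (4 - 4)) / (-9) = 0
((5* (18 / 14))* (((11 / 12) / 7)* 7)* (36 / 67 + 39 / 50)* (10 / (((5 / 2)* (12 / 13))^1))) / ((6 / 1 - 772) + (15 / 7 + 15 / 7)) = -631059 / 14289760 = -0.04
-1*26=-26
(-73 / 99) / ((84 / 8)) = -146 / 2079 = -0.07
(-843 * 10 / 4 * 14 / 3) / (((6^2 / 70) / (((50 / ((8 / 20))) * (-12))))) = 86056250 / 3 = 28685416.67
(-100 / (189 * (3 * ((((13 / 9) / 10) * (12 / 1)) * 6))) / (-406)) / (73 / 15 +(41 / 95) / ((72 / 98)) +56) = 23750 / 34942732461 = 0.00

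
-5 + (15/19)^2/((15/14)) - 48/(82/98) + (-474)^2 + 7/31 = 103060068886/458831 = 224614.44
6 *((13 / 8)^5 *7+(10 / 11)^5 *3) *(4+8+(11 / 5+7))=68117215853559 / 6596648960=10326.03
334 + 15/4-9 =1315/4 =328.75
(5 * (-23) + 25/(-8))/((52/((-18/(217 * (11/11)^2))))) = 1215/6448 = 0.19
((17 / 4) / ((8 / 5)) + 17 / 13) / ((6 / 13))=1649 / 192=8.59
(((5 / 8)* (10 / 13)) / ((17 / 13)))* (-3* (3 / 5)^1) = -45 / 68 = -0.66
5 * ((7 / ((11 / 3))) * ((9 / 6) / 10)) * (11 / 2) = 63 / 8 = 7.88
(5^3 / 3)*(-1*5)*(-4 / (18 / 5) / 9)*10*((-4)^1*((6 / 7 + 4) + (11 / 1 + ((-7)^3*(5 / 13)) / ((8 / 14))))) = 4891437500 / 22113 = 221201.89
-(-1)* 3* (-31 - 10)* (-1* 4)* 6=2952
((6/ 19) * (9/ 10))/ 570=9/ 18050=0.00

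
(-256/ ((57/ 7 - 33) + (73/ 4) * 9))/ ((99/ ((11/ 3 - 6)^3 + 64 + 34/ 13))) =-135640064/ 135625347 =-1.00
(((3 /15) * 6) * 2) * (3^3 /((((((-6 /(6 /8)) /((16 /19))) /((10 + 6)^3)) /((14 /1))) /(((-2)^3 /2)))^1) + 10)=148637928 /95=1564609.77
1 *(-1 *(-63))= 63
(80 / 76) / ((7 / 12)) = 240 / 133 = 1.80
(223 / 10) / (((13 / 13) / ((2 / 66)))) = 223 / 330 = 0.68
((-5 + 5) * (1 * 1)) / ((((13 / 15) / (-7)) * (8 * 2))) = 0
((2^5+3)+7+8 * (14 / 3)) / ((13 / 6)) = 476 / 13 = 36.62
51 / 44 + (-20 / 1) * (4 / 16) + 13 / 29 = -4329 / 1276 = -3.39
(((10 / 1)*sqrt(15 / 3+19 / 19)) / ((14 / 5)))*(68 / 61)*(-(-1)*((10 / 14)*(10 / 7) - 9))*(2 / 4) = -332350*sqrt(6) / 20923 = -38.91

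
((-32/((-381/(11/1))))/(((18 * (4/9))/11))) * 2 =968/381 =2.54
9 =9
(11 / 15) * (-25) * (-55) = 3025 / 3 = 1008.33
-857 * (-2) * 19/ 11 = 32566/ 11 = 2960.55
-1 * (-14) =14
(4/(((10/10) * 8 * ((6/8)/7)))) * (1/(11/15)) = 70/11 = 6.36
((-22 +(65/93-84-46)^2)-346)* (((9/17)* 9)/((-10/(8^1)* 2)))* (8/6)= -3394027032/81685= -41550.19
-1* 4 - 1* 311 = -315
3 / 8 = 0.38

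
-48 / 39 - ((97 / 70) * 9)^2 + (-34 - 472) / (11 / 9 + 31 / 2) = -512284111 / 2739100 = -187.03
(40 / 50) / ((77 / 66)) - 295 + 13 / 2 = -20147 / 70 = -287.81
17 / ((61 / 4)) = 68 / 61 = 1.11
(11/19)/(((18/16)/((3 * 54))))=1584/19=83.37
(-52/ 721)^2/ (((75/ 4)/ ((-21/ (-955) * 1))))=10816/ 1773029125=0.00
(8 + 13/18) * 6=157/3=52.33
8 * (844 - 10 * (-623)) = 56592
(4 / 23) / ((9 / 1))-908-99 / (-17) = -3174691 / 3519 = -902.16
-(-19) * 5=95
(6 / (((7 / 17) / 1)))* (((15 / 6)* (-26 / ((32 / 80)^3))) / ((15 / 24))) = -165750 / 7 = -23678.57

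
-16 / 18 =-8 / 9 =-0.89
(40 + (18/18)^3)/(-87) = -41/87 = -0.47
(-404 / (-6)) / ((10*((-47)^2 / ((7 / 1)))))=707 / 33135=0.02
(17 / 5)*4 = 68 / 5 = 13.60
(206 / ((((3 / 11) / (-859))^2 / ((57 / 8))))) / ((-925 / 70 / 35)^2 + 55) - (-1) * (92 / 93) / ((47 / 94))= 4335060132715681 / 16417259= 264055049.18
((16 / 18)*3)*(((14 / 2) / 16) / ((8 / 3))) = 7 / 16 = 0.44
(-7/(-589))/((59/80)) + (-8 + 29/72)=-18968477/2502072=-7.58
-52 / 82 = -26 / 41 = -0.63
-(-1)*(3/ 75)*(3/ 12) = 1/ 100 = 0.01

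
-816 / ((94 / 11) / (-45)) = 201960 / 47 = 4297.02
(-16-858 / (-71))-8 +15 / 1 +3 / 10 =2403 / 710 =3.38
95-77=18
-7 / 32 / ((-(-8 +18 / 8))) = -7 / 184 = -0.04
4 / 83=0.05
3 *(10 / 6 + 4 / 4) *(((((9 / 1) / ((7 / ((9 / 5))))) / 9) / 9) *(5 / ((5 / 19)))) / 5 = 152 / 175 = 0.87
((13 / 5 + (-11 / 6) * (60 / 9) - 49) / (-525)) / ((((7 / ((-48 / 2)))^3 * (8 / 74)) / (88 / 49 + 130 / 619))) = -760133664256 / 9103091375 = -83.50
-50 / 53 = -0.94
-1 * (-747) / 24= 249 / 8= 31.12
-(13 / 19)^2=-169 / 361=-0.47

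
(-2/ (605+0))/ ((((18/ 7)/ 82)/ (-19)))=2.00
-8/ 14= -4/ 7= -0.57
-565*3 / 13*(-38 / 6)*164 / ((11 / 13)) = 1760540 / 11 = 160049.09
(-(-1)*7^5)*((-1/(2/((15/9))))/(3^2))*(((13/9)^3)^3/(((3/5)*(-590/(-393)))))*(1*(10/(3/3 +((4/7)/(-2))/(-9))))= -62860286854678495/137146853106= -458342.90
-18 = -18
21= 21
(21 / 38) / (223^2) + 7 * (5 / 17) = 66139927 / 32124934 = 2.06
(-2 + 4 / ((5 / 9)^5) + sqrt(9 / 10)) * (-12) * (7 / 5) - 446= -26284214 / 15625 - 126 * sqrt(10) / 25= -1698.13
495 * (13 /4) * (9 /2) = 57915 /8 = 7239.38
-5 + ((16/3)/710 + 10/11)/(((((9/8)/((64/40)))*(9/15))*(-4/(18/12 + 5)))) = -2698277/316305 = -8.53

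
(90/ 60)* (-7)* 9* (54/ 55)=-5103/ 55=-92.78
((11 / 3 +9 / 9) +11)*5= 235 / 3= 78.33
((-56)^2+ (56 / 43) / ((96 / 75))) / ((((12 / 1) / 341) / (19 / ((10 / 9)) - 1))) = 29622767867 / 20640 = 1435211.62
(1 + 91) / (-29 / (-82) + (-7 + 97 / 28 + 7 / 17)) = -1795472 / 54065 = -33.21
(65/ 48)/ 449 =65/ 21552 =0.00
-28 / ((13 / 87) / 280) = -682080 / 13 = -52467.69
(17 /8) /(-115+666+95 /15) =51 /13376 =0.00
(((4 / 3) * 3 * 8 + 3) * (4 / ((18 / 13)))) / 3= 910 / 27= 33.70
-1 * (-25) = 25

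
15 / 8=1.88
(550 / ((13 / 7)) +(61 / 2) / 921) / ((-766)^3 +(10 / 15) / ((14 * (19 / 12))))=-943301569 / 1431432679836744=-0.00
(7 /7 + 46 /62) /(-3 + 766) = 54 /23653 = 0.00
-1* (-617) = 617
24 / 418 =12 / 209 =0.06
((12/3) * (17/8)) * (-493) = -8381/2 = -4190.50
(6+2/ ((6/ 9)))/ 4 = 9/ 4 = 2.25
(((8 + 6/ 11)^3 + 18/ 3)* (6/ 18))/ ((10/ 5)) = 419285/ 3993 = 105.01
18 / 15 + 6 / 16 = 63 / 40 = 1.58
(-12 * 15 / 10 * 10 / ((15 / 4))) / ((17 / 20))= -960 / 17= -56.47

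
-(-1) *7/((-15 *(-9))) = 7/135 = 0.05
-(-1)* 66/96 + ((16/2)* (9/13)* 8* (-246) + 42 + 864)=-2078545/208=-9993.00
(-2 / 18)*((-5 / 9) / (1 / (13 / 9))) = 65 / 729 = 0.09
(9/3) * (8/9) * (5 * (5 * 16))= 3200/3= 1066.67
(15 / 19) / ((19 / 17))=255 / 361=0.71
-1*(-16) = 16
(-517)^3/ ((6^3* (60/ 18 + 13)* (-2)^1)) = 19584.53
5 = 5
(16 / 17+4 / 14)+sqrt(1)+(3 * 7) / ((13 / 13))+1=2883 / 119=24.23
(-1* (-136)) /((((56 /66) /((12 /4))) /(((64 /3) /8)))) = 8976 /7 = 1282.29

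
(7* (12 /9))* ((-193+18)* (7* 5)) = -171500 /3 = -57166.67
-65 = -65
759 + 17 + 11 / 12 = 9323 / 12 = 776.92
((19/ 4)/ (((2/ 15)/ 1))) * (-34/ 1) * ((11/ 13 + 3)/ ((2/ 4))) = -121125/ 13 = -9317.31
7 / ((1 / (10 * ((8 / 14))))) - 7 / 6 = 233 / 6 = 38.83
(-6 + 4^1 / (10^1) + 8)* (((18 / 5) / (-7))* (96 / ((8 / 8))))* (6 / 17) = -124416 / 2975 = -41.82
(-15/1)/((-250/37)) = 111/50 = 2.22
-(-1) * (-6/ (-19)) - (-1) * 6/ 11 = 180/ 209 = 0.86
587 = 587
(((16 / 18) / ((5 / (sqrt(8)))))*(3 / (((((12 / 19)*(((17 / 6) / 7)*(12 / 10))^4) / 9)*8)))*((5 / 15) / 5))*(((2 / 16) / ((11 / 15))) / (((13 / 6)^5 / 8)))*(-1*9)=-199537506000*sqrt(2) / 341118389183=-0.83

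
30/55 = 6/11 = 0.55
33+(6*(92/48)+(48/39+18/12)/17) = 9870/221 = 44.66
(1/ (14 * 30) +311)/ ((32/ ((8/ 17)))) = 130621/ 28560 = 4.57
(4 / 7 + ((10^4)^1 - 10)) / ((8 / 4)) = 34967 / 7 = 4995.29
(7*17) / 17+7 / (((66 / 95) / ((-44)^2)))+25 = 58616 / 3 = 19538.67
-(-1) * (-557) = -557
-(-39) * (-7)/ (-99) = 91/ 33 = 2.76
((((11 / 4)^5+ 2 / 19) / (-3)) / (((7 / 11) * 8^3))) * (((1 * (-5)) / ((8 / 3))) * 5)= 120293525 / 79691776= 1.51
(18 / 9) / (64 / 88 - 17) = -22 / 179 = -0.12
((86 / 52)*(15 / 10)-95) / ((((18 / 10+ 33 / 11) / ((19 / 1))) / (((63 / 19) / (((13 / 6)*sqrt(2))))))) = -396.30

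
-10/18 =-0.56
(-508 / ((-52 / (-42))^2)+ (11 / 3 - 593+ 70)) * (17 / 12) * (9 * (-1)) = 7332491 / 676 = 10846.88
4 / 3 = 1.33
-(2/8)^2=-1/16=-0.06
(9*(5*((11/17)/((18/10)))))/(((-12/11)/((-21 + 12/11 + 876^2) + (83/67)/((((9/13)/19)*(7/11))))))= -4899343800725/430542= -11379479.36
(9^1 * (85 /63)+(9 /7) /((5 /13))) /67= 542 /2345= 0.23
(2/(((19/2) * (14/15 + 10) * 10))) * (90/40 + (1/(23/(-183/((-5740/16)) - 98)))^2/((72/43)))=509021915711/20366114147400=0.02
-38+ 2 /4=-37.50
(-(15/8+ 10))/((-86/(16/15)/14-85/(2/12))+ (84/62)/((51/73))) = 700910/30327691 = 0.02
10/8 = 5/4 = 1.25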